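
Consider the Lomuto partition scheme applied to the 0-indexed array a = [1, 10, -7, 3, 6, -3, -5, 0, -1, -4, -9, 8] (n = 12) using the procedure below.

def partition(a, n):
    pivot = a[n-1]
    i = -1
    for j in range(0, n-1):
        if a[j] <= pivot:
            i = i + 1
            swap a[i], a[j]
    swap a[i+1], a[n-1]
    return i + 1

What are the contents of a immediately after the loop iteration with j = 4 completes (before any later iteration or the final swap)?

pivot = a[11] = 8; i = -1
j=0: a[0]=1 ≤ 8 → i=0, swap a[0],a[0] (no change) → [1, 10, -7, 3, 6, -3, -5, 0, -1, -4, -9, 8]
j=1: a[1]=10 > 8 → no swap
j=2: a[2]=-7 ≤ 8 → i=1, swap a[1],a[2] → [1, -7, 10, 3, 6, -3, -5, 0, -1, -4, -9, 8]
j=3: a[3]=3 ≤ 8 → i=2, swap a[2],a[3] → [1, -7, 3, 10, 6, -3, -5, 0, -1, -4, -9, 8]
j=4: a[4]=6 ≤ 8 → i=3, swap a[3],a[4] → [1, -7, 3, 6, 10, -3, -5, 0, -1, -4, -9, 8]
(after j=4) a = [1, -7, 3, 6, 10, -3, -5, 0, -1, -4, -9, 8]

[1, -7, 3, 6, 10, -3, -5, 0, -1, -4, -9, 8]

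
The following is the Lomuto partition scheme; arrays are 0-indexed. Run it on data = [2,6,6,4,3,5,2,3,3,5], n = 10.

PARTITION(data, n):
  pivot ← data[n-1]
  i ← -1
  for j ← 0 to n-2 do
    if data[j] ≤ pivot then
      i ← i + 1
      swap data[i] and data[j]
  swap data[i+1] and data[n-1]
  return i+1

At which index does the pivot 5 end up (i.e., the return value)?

7

pivot = data[9] = 5; i = -1
j=0: data[0]=2 ≤ 5 → i=0, swap data[0],data[0] (no change) → [2,6,6,4,3,5,2,3,3,5]
j=1: data[1]=6 > 5 → no swap
j=2: data[2]=6 > 5 → no swap
j=3: data[3]=4 ≤ 5 → i=1, swap data[1],data[3] → [2,4,6,6,3,5,2,3,3,5]
j=4: data[4]=3 ≤ 5 → i=2, swap data[2],data[4] → [2,4,3,6,6,5,2,3,3,5]
j=5: data[5]=5 ≤ 5 → i=3, swap data[3],data[5] → [2,4,3,5,6,6,2,3,3,5]
j=6: data[6]=2 ≤ 5 → i=4, swap data[4],data[6] → [2,4,3,5,2,6,6,3,3,5]
j=7: data[7]=3 ≤ 5 → i=5, swap data[5],data[7] → [2,4,3,5,2,3,6,6,3,5]
j=8: data[8]=3 ≤ 5 → i=6, swap data[6],data[8] → [2,4,3,5,2,3,3,6,6,5]
final swap data[7],data[9] → [2,4,3,5,2,3,3,5,6,6]; return 7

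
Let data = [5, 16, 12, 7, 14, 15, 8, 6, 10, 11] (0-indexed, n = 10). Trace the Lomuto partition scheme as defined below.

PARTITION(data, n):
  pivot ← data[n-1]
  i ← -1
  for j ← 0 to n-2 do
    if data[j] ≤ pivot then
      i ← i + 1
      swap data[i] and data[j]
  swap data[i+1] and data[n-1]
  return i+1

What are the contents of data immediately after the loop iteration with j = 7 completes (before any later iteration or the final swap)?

[5, 7, 8, 6, 14, 15, 12, 16, 10, 11]

pivot=11, i=-1
j=0: 5≤11, i=0, swap(0,0) ⇒ [5, 16, 12, 7, 14, 15, 8, 6, 10, 11]
j=1: 16>11, skip
j=2: 12>11, skip
j=3: 7≤11, i=1, swap(1,3) ⇒ [5, 7, 12, 16, 14, 15, 8, 6, 10, 11]
j=4: 14>11, skip
j=5: 15>11, skip
j=6: 8≤11, i=2, swap(2,6) ⇒ [5, 7, 8, 16, 14, 15, 12, 6, 10, 11]
j=7: 6≤11, i=3, swap(3,7) ⇒ [5, 7, 8, 6, 14, 15, 12, 16, 10, 11]
(after j=7) data = [5, 7, 8, 6, 14, 15, 12, 16, 10, 11]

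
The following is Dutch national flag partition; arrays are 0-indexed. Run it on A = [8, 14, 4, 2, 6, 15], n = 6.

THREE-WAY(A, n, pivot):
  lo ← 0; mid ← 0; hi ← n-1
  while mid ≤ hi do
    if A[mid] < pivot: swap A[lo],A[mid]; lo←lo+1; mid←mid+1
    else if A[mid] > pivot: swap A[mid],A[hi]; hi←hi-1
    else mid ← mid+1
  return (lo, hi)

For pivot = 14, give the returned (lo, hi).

(4, 4)

pivot = 14; lo=0, mid=0, hi=5
A[mid]=8<14: swap A[0],A[0]; lo=1,mid=1 → [8, 14, 4, 2, 6, 15]
A[mid]=14=14: mid=2
A[mid]=4<14: swap A[1],A[2]; lo=2,mid=3 → [8, 4, 14, 2, 6, 15]
A[mid]=2<14: swap A[2],A[3]; lo=3,mid=4 → [8, 4, 2, 14, 6, 15]
A[mid]=6<14: swap A[3],A[4]; lo=4,mid=5 → [8, 4, 2, 6, 14, 15]
A[mid]=15>14: swap A[5],A[5]; hi=4 → [8, 4, 2, 6, 14, 15]
end: lo=4, hi=4; A = [8, 4, 2, 6, 14, 15]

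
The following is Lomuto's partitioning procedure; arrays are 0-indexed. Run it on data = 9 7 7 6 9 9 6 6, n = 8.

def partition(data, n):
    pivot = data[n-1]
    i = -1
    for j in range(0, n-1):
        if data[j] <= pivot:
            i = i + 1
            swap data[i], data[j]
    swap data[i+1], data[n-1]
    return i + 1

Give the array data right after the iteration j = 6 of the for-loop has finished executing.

pivot=6, i=-1
j=0: 9>6, skip
j=1: 7>6, skip
j=2: 7>6, skip
j=3: 6≤6, i=0, swap(0,3) ⇒ 6 7 7 9 9 9 6 6
j=4: 9>6, skip
j=5: 9>6, skip
j=6: 6≤6, i=1, swap(1,6) ⇒ 6 6 7 9 9 9 7 6
(after j=6) data = 6 6 7 9 9 9 7 6

6 6 7 9 9 9 7 6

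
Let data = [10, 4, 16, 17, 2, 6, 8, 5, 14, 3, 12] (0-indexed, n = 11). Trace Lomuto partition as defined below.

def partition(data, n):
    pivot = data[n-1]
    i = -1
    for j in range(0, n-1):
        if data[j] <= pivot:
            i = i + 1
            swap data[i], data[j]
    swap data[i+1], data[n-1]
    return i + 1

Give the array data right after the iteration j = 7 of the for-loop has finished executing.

pivot=12, i=-1
j=0: 10≤12, i=0, swap(0,0) ⇒ [10, 4, 16, 17, 2, 6, 8, 5, 14, 3, 12]
j=1: 4≤12, i=1, swap(1,1) ⇒ [10, 4, 16, 17, 2, 6, 8, 5, 14, 3, 12]
j=2: 16>12, skip
j=3: 17>12, skip
j=4: 2≤12, i=2, swap(2,4) ⇒ [10, 4, 2, 17, 16, 6, 8, 5, 14, 3, 12]
j=5: 6≤12, i=3, swap(3,5) ⇒ [10, 4, 2, 6, 16, 17, 8, 5, 14, 3, 12]
j=6: 8≤12, i=4, swap(4,6) ⇒ [10, 4, 2, 6, 8, 17, 16, 5, 14, 3, 12]
j=7: 5≤12, i=5, swap(5,7) ⇒ [10, 4, 2, 6, 8, 5, 16, 17, 14, 3, 12]
(after j=7) data = [10, 4, 2, 6, 8, 5, 16, 17, 14, 3, 12]

[10, 4, 2, 6, 8, 5, 16, 17, 14, 3, 12]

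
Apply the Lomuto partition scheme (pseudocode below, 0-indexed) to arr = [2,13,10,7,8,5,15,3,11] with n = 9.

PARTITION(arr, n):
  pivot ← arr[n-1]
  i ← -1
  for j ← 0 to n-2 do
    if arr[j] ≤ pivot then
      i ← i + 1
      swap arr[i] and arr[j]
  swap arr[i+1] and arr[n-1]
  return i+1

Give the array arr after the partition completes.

[2,10,7,8,5,3,11,13,15]

pivot = arr[8] = 11; i = -1
j=0: arr[0]=2 ≤ 11 → i=0, swap arr[0],arr[0] (no change) → [2,13,10,7,8,5,15,3,11]
j=1: arr[1]=13 > 11 → no swap
j=2: arr[2]=10 ≤ 11 → i=1, swap arr[1],arr[2] → [2,10,13,7,8,5,15,3,11]
j=3: arr[3]=7 ≤ 11 → i=2, swap arr[2],arr[3] → [2,10,7,13,8,5,15,3,11]
j=4: arr[4]=8 ≤ 11 → i=3, swap arr[3],arr[4] → [2,10,7,8,13,5,15,3,11]
j=5: arr[5]=5 ≤ 11 → i=4, swap arr[4],arr[5] → [2,10,7,8,5,13,15,3,11]
j=6: arr[6]=15 > 11 → no swap
j=7: arr[7]=3 ≤ 11 → i=5, swap arr[5],arr[7] → [2,10,7,8,5,3,15,13,11]
final swap arr[6],arr[8] → [2,10,7,8,5,3,11,13,15]; return 6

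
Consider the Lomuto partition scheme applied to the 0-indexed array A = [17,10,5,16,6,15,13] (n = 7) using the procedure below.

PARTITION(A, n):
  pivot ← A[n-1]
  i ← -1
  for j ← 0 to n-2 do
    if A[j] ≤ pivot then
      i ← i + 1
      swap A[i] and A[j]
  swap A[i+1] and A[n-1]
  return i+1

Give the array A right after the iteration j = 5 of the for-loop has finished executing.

pivot = A[6] = 13; i = -1
j=0: A[0]=17 > 13 → no swap
j=1: A[1]=10 ≤ 13 → i=0, swap A[0],A[1] → [10,17,5,16,6,15,13]
j=2: A[2]=5 ≤ 13 → i=1, swap A[1],A[2] → [10,5,17,16,6,15,13]
j=3: A[3]=16 > 13 → no swap
j=4: A[4]=6 ≤ 13 → i=2, swap A[2],A[4] → [10,5,6,16,17,15,13]
j=5: A[5]=15 > 13 → no swap
(after j=5) A = [10,5,6,16,17,15,13]

[10,5,6,16,17,15,13]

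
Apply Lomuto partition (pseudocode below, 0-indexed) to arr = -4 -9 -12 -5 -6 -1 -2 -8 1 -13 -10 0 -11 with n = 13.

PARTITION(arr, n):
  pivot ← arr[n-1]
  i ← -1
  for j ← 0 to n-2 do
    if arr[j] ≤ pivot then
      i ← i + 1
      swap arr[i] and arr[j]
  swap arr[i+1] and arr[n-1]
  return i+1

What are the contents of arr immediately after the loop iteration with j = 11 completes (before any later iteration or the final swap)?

-12 -13 -4 -5 -6 -1 -2 -8 1 -9 -10 0 -11

pivot = arr[12] = -11; i = -1
j=0: arr[0]=-4 > -11 → no swap
j=1: arr[1]=-9 > -11 → no swap
j=2: arr[2]=-12 ≤ -11 → i=0, swap arr[0],arr[2] → -12 -9 -4 -5 -6 -1 -2 -8 1 -13 -10 0 -11
j=3: arr[3]=-5 > -11 → no swap
j=4: arr[4]=-6 > -11 → no swap
j=5: arr[5]=-1 > -11 → no swap
j=6: arr[6]=-2 > -11 → no swap
j=7: arr[7]=-8 > -11 → no swap
j=8: arr[8]=1 > -11 → no swap
j=9: arr[9]=-13 ≤ -11 → i=1, swap arr[1],arr[9] → -12 -13 -4 -5 -6 -1 -2 -8 1 -9 -10 0 -11
j=10: arr[10]=-10 > -11 → no swap
j=11: arr[11]=0 > -11 → no swap
(after j=11) arr = -12 -13 -4 -5 -6 -1 -2 -8 1 -9 -10 0 -11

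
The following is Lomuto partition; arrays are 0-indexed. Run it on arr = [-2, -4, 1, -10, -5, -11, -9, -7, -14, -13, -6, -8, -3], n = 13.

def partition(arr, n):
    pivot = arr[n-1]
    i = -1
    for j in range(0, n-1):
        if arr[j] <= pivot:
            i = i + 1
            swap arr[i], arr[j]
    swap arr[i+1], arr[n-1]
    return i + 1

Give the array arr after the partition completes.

[-4, -10, -5, -11, -9, -7, -14, -13, -6, -8, -3, -2, 1]

pivot = arr[12] = -3; i = -1
j=0: arr[0]=-2 > -3 → no swap
j=1: arr[1]=-4 ≤ -3 → i=0, swap arr[0],arr[1] → [-4, -2, 1, -10, -5, -11, -9, -7, -14, -13, -6, -8, -3]
j=2: arr[2]=1 > -3 → no swap
j=3: arr[3]=-10 ≤ -3 → i=1, swap arr[1],arr[3] → [-4, -10, 1, -2, -5, -11, -9, -7, -14, -13, -6, -8, -3]
j=4: arr[4]=-5 ≤ -3 → i=2, swap arr[2],arr[4] → [-4, -10, -5, -2, 1, -11, -9, -7, -14, -13, -6, -8, -3]
j=5: arr[5]=-11 ≤ -3 → i=3, swap arr[3],arr[5] → [-4, -10, -5, -11, 1, -2, -9, -7, -14, -13, -6, -8, -3]
j=6: arr[6]=-9 ≤ -3 → i=4, swap arr[4],arr[6] → [-4, -10, -5, -11, -9, -2, 1, -7, -14, -13, -6, -8, -3]
j=7: arr[7]=-7 ≤ -3 → i=5, swap arr[5],arr[7] → [-4, -10, -5, -11, -9, -7, 1, -2, -14, -13, -6, -8, -3]
j=8: arr[8]=-14 ≤ -3 → i=6, swap arr[6],arr[8] → [-4, -10, -5, -11, -9, -7, -14, -2, 1, -13, -6, -8, -3]
j=9: arr[9]=-13 ≤ -3 → i=7, swap arr[7],arr[9] → [-4, -10, -5, -11, -9, -7, -14, -13, 1, -2, -6, -8, -3]
j=10: arr[10]=-6 ≤ -3 → i=8, swap arr[8],arr[10] → [-4, -10, -5, -11, -9, -7, -14, -13, -6, -2, 1, -8, -3]
j=11: arr[11]=-8 ≤ -3 → i=9, swap arr[9],arr[11] → [-4, -10, -5, -11, -9, -7, -14, -13, -6, -8, 1, -2, -3]
final swap arr[10],arr[12] → [-4, -10, -5, -11, -9, -7, -14, -13, -6, -8, -3, -2, 1]; return 10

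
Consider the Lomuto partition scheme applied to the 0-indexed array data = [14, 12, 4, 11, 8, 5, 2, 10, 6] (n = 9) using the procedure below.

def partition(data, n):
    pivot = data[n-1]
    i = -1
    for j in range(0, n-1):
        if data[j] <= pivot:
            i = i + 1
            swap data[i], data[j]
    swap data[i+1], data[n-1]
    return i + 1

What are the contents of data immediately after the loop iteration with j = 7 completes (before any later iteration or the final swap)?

pivot=6, i=-1
j=0: 14>6, skip
j=1: 12>6, skip
j=2: 4≤6, i=0, swap(0,2) ⇒ [4, 12, 14, 11, 8, 5, 2, 10, 6]
j=3: 11>6, skip
j=4: 8>6, skip
j=5: 5≤6, i=1, swap(1,5) ⇒ [4, 5, 14, 11, 8, 12, 2, 10, 6]
j=6: 2≤6, i=2, swap(2,6) ⇒ [4, 5, 2, 11, 8, 12, 14, 10, 6]
j=7: 10>6, skip
(after j=7) data = [4, 5, 2, 11, 8, 12, 14, 10, 6]

[4, 5, 2, 11, 8, 12, 14, 10, 6]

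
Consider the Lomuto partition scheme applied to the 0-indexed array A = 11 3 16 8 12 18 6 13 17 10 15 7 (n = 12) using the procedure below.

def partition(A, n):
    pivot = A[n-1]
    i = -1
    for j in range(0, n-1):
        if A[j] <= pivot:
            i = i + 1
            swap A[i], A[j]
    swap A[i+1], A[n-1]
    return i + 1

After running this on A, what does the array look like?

pivot=7, i=-1
j=0: 11>7, skip
j=1: 3≤7, i=0, swap(0,1) ⇒ 3 11 16 8 12 18 6 13 17 10 15 7
j=2: 16>7, skip
j=3: 8>7, skip
j=4: 12>7, skip
j=5: 18>7, skip
j=6: 6≤7, i=1, swap(1,6) ⇒ 3 6 16 8 12 18 11 13 17 10 15 7
j=7: 13>7, skip
j=8: 17>7, skip
j=9: 10>7, skip
j=10: 15>7, skip
swap(2,11) ⇒ 3 6 7 8 12 18 11 13 17 10 15 16; return 2

3 6 7 8 12 18 11 13 17 10 15 16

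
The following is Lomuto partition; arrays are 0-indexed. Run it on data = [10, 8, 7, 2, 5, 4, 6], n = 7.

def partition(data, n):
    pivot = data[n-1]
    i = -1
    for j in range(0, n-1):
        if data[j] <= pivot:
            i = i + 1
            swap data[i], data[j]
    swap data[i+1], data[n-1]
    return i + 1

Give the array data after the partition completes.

[2, 5, 4, 6, 8, 7, 10]

pivot = data[6] = 6; i = -1
j=0: data[0]=10 > 6 → no swap
j=1: data[1]=8 > 6 → no swap
j=2: data[2]=7 > 6 → no swap
j=3: data[3]=2 ≤ 6 → i=0, swap data[0],data[3] → [2, 8, 7, 10, 5, 4, 6]
j=4: data[4]=5 ≤ 6 → i=1, swap data[1],data[4] → [2, 5, 7, 10, 8, 4, 6]
j=5: data[5]=4 ≤ 6 → i=2, swap data[2],data[5] → [2, 5, 4, 10, 8, 7, 6]
final swap data[3],data[6] → [2, 5, 4, 6, 8, 7, 10]; return 3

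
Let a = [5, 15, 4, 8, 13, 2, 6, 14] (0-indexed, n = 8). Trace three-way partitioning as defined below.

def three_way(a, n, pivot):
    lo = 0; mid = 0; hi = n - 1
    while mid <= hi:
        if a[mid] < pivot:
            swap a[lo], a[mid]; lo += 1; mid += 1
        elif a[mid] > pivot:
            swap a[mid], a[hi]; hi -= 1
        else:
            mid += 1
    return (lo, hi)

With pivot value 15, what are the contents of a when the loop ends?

pivot = 15; lo=0, mid=0, hi=7
a[mid]=5<15: swap a[0],a[0]; lo=1,mid=1 → [5, 15, 4, 8, 13, 2, 6, 14]
a[mid]=15=15: mid=2
a[mid]=4<15: swap a[1],a[2]; lo=2,mid=3 → [5, 4, 15, 8, 13, 2, 6, 14]
a[mid]=8<15: swap a[2],a[3]; lo=3,mid=4 → [5, 4, 8, 15, 13, 2, 6, 14]
a[mid]=13<15: swap a[3],a[4]; lo=4,mid=5 → [5, 4, 8, 13, 15, 2, 6, 14]
a[mid]=2<15: swap a[4],a[5]; lo=5,mid=6 → [5, 4, 8, 13, 2, 15, 6, 14]
a[mid]=6<15: swap a[5],a[6]; lo=6,mid=7 → [5, 4, 8, 13, 2, 6, 15, 14]
a[mid]=14<15: swap a[6],a[7]; lo=7,mid=8 → [5, 4, 8, 13, 2, 6, 14, 15]
end: lo=7, hi=7; a = [5, 4, 8, 13, 2, 6, 14, 15]

[5, 4, 8, 13, 2, 6, 14, 15]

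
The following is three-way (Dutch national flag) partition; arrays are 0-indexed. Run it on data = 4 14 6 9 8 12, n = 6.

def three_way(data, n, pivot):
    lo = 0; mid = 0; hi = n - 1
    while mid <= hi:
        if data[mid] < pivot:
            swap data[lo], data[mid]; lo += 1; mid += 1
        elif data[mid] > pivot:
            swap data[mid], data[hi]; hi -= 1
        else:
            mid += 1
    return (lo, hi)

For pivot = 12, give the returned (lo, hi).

lo=0 mid=0 hi=5
4<12: swap(0,0), lo=1 mid=1 ⇒ 4 14 6 9 8 12
14>12: swap(1,5), hi=4 ⇒ 4 12 6 9 8 14
12=12: mid=2
6<12: swap(1,2), lo=2 mid=3 ⇒ 4 6 12 9 8 14
9<12: swap(2,3), lo=3 mid=4 ⇒ 4 6 9 12 8 14
8<12: swap(3,4), lo=4 mid=5 ⇒ 4 6 9 8 12 14
done. lo=4 hi=4; data=4 6 9 8 12 14

(4, 4)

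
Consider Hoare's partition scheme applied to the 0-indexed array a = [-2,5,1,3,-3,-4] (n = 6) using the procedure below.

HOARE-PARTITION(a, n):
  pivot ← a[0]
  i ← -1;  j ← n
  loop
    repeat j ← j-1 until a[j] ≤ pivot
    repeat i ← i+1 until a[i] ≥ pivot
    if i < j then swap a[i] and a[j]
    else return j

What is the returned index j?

pivot = a[0] = -2; i = -1, j = 6
j→5 (a[5]=-4≤-2), i→0 (a[0]=-2≥-2); i<j, swap → [-4,5,1,3,-3,-2]
j→4 (a[4]=-3≤-2), i→1 (a[1]=5≥-2); i<j, swap → [-4,-3,1,3,5,-2]
j→1, i→2; i≥j, return j=1. a = [-4,-3,1,3,5,-2]

1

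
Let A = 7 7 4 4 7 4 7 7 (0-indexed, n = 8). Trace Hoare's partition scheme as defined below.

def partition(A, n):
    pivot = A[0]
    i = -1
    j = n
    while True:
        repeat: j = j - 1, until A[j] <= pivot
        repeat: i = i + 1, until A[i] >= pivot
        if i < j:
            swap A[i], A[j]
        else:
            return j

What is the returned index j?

pivot = A[0] = 7; i = -1, j = 8
j→7 (A[7]=7≤7), i→0 (A[0]=7≥7); i<j, swap → 7 7 4 4 7 4 7 7
j→6 (A[6]=7≤7), i→1 (A[1]=7≥7); i<j, swap → 7 7 4 4 7 4 7 7
j→5 (A[5]=4≤7), i→4 (A[4]=7≥7); i<j, swap → 7 7 4 4 4 7 7 7
j→4, i→5; i≥j, return j=4. A = 7 7 4 4 4 7 7 7

4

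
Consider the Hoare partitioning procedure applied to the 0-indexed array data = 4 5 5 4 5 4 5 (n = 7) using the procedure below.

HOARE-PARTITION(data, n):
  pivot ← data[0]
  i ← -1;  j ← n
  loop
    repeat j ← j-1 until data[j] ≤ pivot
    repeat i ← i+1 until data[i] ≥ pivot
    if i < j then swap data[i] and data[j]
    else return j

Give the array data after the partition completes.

4 4 5 5 5 4 5

pivot = data[0] = 4; i = -1, j = 7
j→5 (data[5]=4≤4), i→0 (data[0]=4≥4); i<j, swap → 4 5 5 4 5 4 5
j→3 (data[3]=4≤4), i→1 (data[1]=5≥4); i<j, swap → 4 4 5 5 5 4 5
j→1, i→2; i≥j, return j=1. data = 4 4 5 5 5 4 5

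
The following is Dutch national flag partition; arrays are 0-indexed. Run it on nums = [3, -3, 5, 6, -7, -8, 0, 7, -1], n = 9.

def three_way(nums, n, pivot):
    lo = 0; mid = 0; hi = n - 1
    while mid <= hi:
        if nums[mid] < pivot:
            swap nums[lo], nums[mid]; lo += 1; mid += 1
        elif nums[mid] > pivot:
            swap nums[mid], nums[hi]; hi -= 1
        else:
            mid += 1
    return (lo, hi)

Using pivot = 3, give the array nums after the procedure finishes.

lo=0 mid=0 hi=8
3=3: mid=1
-3<3: swap(0,1), lo=1 mid=2 ⇒ [-3, 3, 5, 6, -7, -8, 0, 7, -1]
5>3: swap(2,8), hi=7 ⇒ [-3, 3, -1, 6, -7, -8, 0, 7, 5]
-1<3: swap(1,2), lo=2 mid=3 ⇒ [-3, -1, 3, 6, -7, -8, 0, 7, 5]
6>3: swap(3,7), hi=6 ⇒ [-3, -1, 3, 7, -7, -8, 0, 6, 5]
7>3: swap(3,6), hi=5 ⇒ [-3, -1, 3, 0, -7, -8, 7, 6, 5]
0<3: swap(2,3), lo=3 mid=4 ⇒ [-3, -1, 0, 3, -7, -8, 7, 6, 5]
-7<3: swap(3,4), lo=4 mid=5 ⇒ [-3, -1, 0, -7, 3, -8, 7, 6, 5]
-8<3: swap(4,5), lo=5 mid=6 ⇒ [-3, -1, 0, -7, -8, 3, 7, 6, 5]
done. lo=5 hi=5; nums=[-3, -1, 0, -7, -8, 3, 7, 6, 5]

[-3, -1, 0, -7, -8, 3, 7, 6, 5]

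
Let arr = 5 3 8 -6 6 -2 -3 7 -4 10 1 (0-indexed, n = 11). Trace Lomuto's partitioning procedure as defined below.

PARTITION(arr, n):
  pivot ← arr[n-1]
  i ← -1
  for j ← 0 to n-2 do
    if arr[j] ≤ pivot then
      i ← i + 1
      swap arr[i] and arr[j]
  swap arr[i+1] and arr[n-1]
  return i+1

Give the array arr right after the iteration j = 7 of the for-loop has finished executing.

-6 -2 -3 5 6 3 8 7 -4 10 1

pivot = arr[10] = 1; i = -1
j=0: arr[0]=5 > 1 → no swap
j=1: arr[1]=3 > 1 → no swap
j=2: arr[2]=8 > 1 → no swap
j=3: arr[3]=-6 ≤ 1 → i=0, swap arr[0],arr[3] → -6 3 8 5 6 -2 -3 7 -4 10 1
j=4: arr[4]=6 > 1 → no swap
j=5: arr[5]=-2 ≤ 1 → i=1, swap arr[1],arr[5] → -6 -2 8 5 6 3 -3 7 -4 10 1
j=6: arr[6]=-3 ≤ 1 → i=2, swap arr[2],arr[6] → -6 -2 -3 5 6 3 8 7 -4 10 1
j=7: arr[7]=7 > 1 → no swap
(after j=7) arr = -6 -2 -3 5 6 3 8 7 -4 10 1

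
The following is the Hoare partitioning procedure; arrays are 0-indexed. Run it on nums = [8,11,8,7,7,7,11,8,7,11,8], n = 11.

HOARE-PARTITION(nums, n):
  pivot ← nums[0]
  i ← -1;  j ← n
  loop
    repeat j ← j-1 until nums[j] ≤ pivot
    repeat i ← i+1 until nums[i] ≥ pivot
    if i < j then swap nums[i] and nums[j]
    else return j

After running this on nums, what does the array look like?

pivot = nums[0] = 8; i = -1, j = 11
j→10 (nums[10]=8≤8), i→0 (nums[0]=8≥8); i<j, swap → [8,11,8,7,7,7,11,8,7,11,8]
j→8 (nums[8]=7≤8), i→1 (nums[1]=11≥8); i<j, swap → [8,7,8,7,7,7,11,8,11,11,8]
j→7 (nums[7]=8≤8), i→2 (nums[2]=8≥8); i<j, swap → [8,7,8,7,7,7,11,8,11,11,8]
j→5, i→6; i≥j, return j=5. nums = [8,7,8,7,7,7,11,8,11,11,8]

[8,7,8,7,7,7,11,8,11,11,8]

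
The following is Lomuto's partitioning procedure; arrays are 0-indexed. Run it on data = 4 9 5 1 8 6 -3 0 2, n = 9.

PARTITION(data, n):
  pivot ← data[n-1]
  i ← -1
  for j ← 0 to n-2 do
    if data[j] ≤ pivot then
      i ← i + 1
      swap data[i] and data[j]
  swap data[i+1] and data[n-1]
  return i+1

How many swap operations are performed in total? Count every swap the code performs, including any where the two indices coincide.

4

pivot=2, i=-1
j=0: 4>2, skip
j=1: 9>2, skip
j=2: 5>2, skip
j=3: 1≤2, i=0, swap(0,3) ⇒ 1 9 5 4 8 6 -3 0 2
j=4: 8>2, skip
j=5: 6>2, skip
j=6: -3≤2, i=1, swap(1,6) ⇒ 1 -3 5 4 8 6 9 0 2
j=7: 0≤2, i=2, swap(2,7) ⇒ 1 -3 0 4 8 6 9 5 2
swap(3,8) ⇒ 1 -3 0 2 8 6 9 5 4; return 3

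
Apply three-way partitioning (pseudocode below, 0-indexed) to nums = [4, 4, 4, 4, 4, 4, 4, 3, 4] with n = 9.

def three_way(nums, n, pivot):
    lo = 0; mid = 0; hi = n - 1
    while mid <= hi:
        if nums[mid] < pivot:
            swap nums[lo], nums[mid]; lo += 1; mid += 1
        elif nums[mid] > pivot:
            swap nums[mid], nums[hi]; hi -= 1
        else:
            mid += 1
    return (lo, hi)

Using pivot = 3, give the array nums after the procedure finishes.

lo=0 mid=0 hi=8
4>3: swap(0,8), hi=7 ⇒ [4, 4, 4, 4, 4, 4, 4, 3, 4]
4>3: swap(0,7), hi=6 ⇒ [3, 4, 4, 4, 4, 4, 4, 4, 4]
3=3: mid=1
4>3: swap(1,6), hi=5 ⇒ [3, 4, 4, 4, 4, 4, 4, 4, 4]
4>3: swap(1,5), hi=4 ⇒ [3, 4, 4, 4, 4, 4, 4, 4, 4]
4>3: swap(1,4), hi=3 ⇒ [3, 4, 4, 4, 4, 4, 4, 4, 4]
4>3: swap(1,3), hi=2 ⇒ [3, 4, 4, 4, 4, 4, 4, 4, 4]
4>3: swap(1,2), hi=1 ⇒ [3, 4, 4, 4, 4, 4, 4, 4, 4]
4>3: swap(1,1), hi=0 ⇒ [3, 4, 4, 4, 4, 4, 4, 4, 4]
done. lo=0 hi=0; nums=[3, 4, 4, 4, 4, 4, 4, 4, 4]

[3, 4, 4, 4, 4, 4, 4, 4, 4]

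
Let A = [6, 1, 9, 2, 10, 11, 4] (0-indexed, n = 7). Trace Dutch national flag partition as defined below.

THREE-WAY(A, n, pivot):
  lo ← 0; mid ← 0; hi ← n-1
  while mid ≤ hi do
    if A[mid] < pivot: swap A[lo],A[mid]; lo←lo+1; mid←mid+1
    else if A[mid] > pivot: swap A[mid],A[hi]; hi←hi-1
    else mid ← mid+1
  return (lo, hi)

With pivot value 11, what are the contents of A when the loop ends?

lo=0 mid=0 hi=6
6<11: swap(0,0), lo=1 mid=1 ⇒ [6, 1, 9, 2, 10, 11, 4]
1<11: swap(1,1), lo=2 mid=2 ⇒ [6, 1, 9, 2, 10, 11, 4]
9<11: swap(2,2), lo=3 mid=3 ⇒ [6, 1, 9, 2, 10, 11, 4]
2<11: swap(3,3), lo=4 mid=4 ⇒ [6, 1, 9, 2, 10, 11, 4]
10<11: swap(4,4), lo=5 mid=5 ⇒ [6, 1, 9, 2, 10, 11, 4]
11=11: mid=6
4<11: swap(5,6), lo=6 mid=7 ⇒ [6, 1, 9, 2, 10, 4, 11]
done. lo=6 hi=6; A=[6, 1, 9, 2, 10, 4, 11]

[6, 1, 9, 2, 10, 4, 11]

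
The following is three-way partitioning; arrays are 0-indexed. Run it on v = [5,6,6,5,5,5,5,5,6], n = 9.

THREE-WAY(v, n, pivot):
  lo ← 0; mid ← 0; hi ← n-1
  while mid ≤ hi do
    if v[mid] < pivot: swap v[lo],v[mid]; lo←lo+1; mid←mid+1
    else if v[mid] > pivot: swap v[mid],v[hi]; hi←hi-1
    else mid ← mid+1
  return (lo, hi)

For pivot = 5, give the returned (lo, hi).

(0, 5)

pivot = 5; lo=0, mid=0, hi=8
v[mid]=5=5: mid=1
v[mid]=6>5: swap v[1],v[8]; hi=7 → [5,6,6,5,5,5,5,5,6]
v[mid]=6>5: swap v[1],v[7]; hi=6 → [5,5,6,5,5,5,5,6,6]
v[mid]=5=5: mid=2
v[mid]=6>5: swap v[2],v[6]; hi=5 → [5,5,5,5,5,5,6,6,6]
v[mid]=5=5: mid=3
v[mid]=5=5: mid=4
v[mid]=5=5: mid=5
v[mid]=5=5: mid=6
end: lo=0, hi=5; v = [5,5,5,5,5,5,6,6,6]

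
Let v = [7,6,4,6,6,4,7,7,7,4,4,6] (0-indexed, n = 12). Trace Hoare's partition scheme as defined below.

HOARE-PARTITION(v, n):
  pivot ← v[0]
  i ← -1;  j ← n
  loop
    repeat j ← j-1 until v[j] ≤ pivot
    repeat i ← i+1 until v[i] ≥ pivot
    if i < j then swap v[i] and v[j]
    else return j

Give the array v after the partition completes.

[6,6,4,6,6,4,4,4,7,7,7,7]

pivot=7
j stops at 11 (6), i stops at 0 (7); swap ⇒ [6,6,4,6,6,4,7,7,7,4,4,7]
j stops at 10 (4), i stops at 6 (7); swap ⇒ [6,6,4,6,6,4,4,7,7,4,7,7]
j stops at 9 (4), i stops at 7 (7); swap ⇒ [6,6,4,6,6,4,4,4,7,7,7,7]
j stops at 8, i stops at 8; i≥j ⇒ return 8. v=[6,6,4,6,6,4,4,4,7,7,7,7]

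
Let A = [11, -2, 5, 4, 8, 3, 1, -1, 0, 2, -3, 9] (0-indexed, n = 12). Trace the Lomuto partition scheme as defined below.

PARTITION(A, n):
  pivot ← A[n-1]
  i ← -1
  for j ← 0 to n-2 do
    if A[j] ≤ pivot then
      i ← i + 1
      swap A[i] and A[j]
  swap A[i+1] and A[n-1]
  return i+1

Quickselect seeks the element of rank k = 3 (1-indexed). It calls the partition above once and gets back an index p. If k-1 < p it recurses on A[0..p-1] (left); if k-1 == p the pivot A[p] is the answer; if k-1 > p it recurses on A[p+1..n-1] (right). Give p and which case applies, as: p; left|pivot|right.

10; left

pivot = A[11] = 9; i = -1
j=0: A[0]=11 > 9 → no swap
j=1: A[1]=-2 ≤ 9 → i=0, swap A[0],A[1] → [-2, 11, 5, 4, 8, 3, 1, -1, 0, 2, -3, 9]
j=2: A[2]=5 ≤ 9 → i=1, swap A[1],A[2] → [-2, 5, 11, 4, 8, 3, 1, -1, 0, 2, -3, 9]
j=3: A[3]=4 ≤ 9 → i=2, swap A[2],A[3] → [-2, 5, 4, 11, 8, 3, 1, -1, 0, 2, -3, 9]
j=4: A[4]=8 ≤ 9 → i=3, swap A[3],A[4] → [-2, 5, 4, 8, 11, 3, 1, -1, 0, 2, -3, 9]
j=5: A[5]=3 ≤ 9 → i=4, swap A[4],A[5] → [-2, 5, 4, 8, 3, 11, 1, -1, 0, 2, -3, 9]
j=6: A[6]=1 ≤ 9 → i=5, swap A[5],A[6] → [-2, 5, 4, 8, 3, 1, 11, -1, 0, 2, -3, 9]
j=7: A[7]=-1 ≤ 9 → i=6, swap A[6],A[7] → [-2, 5, 4, 8, 3, 1, -1, 11, 0, 2, -3, 9]
j=8: A[8]=0 ≤ 9 → i=7, swap A[7],A[8] → [-2, 5, 4, 8, 3, 1, -1, 0, 11, 2, -3, 9]
j=9: A[9]=2 ≤ 9 → i=8, swap A[8],A[9] → [-2, 5, 4, 8, 3, 1, -1, 0, 2, 11, -3, 9]
j=10: A[10]=-3 ≤ 9 → i=9, swap A[9],A[10] → [-2, 5, 4, 8, 3, 1, -1, 0, 2, -3, 11, 9]
final swap A[10],A[11] → [-2, 5, 4, 8, 3, 1, -1, 0, 2, -3, 9, 11]; return 10
p = 10; k-1 = 2 < 10 ⇒ left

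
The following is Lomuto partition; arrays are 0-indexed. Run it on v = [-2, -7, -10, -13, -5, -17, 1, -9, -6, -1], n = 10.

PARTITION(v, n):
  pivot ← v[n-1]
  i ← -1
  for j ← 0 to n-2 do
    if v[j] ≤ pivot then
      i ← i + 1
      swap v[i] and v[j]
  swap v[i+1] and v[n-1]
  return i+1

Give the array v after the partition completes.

[-2, -7, -10, -13, -5, -17, -9, -6, -1, 1]

pivot=-1, i=-1
j=0: -2≤-1, i=0, swap(0,0) ⇒ [-2, -7, -10, -13, -5, -17, 1, -9, -6, -1]
j=1: -7≤-1, i=1, swap(1,1) ⇒ [-2, -7, -10, -13, -5, -17, 1, -9, -6, -1]
j=2: -10≤-1, i=2, swap(2,2) ⇒ [-2, -7, -10, -13, -5, -17, 1, -9, -6, -1]
j=3: -13≤-1, i=3, swap(3,3) ⇒ [-2, -7, -10, -13, -5, -17, 1, -9, -6, -1]
j=4: -5≤-1, i=4, swap(4,4) ⇒ [-2, -7, -10, -13, -5, -17, 1, -9, -6, -1]
j=5: -17≤-1, i=5, swap(5,5) ⇒ [-2, -7, -10, -13, -5, -17, 1, -9, -6, -1]
j=6: 1>-1, skip
j=7: -9≤-1, i=6, swap(6,7) ⇒ [-2, -7, -10, -13, -5, -17, -9, 1, -6, -1]
j=8: -6≤-1, i=7, swap(7,8) ⇒ [-2, -7, -10, -13, -5, -17, -9, -6, 1, -1]
swap(8,9) ⇒ [-2, -7, -10, -13, -5, -17, -9, -6, -1, 1]; return 8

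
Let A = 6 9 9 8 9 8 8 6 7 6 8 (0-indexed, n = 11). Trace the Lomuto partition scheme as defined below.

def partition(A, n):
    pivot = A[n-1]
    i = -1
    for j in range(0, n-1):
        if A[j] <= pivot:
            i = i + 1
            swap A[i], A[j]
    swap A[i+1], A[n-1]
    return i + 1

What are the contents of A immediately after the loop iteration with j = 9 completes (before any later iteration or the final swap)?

6 8 8 8 6 7 6 9 9 9 8

pivot=8, i=-1
j=0: 6≤8, i=0, swap(0,0) ⇒ 6 9 9 8 9 8 8 6 7 6 8
j=1: 9>8, skip
j=2: 9>8, skip
j=3: 8≤8, i=1, swap(1,3) ⇒ 6 8 9 9 9 8 8 6 7 6 8
j=4: 9>8, skip
j=5: 8≤8, i=2, swap(2,5) ⇒ 6 8 8 9 9 9 8 6 7 6 8
j=6: 8≤8, i=3, swap(3,6) ⇒ 6 8 8 8 9 9 9 6 7 6 8
j=7: 6≤8, i=4, swap(4,7) ⇒ 6 8 8 8 6 9 9 9 7 6 8
j=8: 7≤8, i=5, swap(5,8) ⇒ 6 8 8 8 6 7 9 9 9 6 8
j=9: 6≤8, i=6, swap(6,9) ⇒ 6 8 8 8 6 7 6 9 9 9 8
(after j=9) A = 6 8 8 8 6 7 6 9 9 9 8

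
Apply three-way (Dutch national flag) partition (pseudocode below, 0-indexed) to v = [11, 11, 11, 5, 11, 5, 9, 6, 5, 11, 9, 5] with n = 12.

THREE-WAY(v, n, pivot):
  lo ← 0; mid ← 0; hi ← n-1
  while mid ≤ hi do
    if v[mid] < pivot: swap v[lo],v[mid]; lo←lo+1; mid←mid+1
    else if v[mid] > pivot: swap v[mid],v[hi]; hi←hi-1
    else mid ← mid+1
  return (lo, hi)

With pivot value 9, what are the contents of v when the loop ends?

[5, 5, 5, 6, 5, 9, 9, 11, 11, 11, 11, 11]

lo=0 mid=0 hi=11
11>9: swap(0,11), hi=10 ⇒ [5, 11, 11, 5, 11, 5, 9, 6, 5, 11, 9, 11]
5<9: swap(0,0), lo=1 mid=1 ⇒ [5, 11, 11, 5, 11, 5, 9, 6, 5, 11, 9, 11]
11>9: swap(1,10), hi=9 ⇒ [5, 9, 11, 5, 11, 5, 9, 6, 5, 11, 11, 11]
9=9: mid=2
11>9: swap(2,9), hi=8 ⇒ [5, 9, 11, 5, 11, 5, 9, 6, 5, 11, 11, 11]
11>9: swap(2,8), hi=7 ⇒ [5, 9, 5, 5, 11, 5, 9, 6, 11, 11, 11, 11]
5<9: swap(1,2), lo=2 mid=3 ⇒ [5, 5, 9, 5, 11, 5, 9, 6, 11, 11, 11, 11]
5<9: swap(2,3), lo=3 mid=4 ⇒ [5, 5, 5, 9, 11, 5, 9, 6, 11, 11, 11, 11]
11>9: swap(4,7), hi=6 ⇒ [5, 5, 5, 9, 6, 5, 9, 11, 11, 11, 11, 11]
6<9: swap(3,4), lo=4 mid=5 ⇒ [5, 5, 5, 6, 9, 5, 9, 11, 11, 11, 11, 11]
5<9: swap(4,5), lo=5 mid=6 ⇒ [5, 5, 5, 6, 5, 9, 9, 11, 11, 11, 11, 11]
9=9: mid=7
done. lo=5 hi=6; v=[5, 5, 5, 6, 5, 9, 9, 11, 11, 11, 11, 11]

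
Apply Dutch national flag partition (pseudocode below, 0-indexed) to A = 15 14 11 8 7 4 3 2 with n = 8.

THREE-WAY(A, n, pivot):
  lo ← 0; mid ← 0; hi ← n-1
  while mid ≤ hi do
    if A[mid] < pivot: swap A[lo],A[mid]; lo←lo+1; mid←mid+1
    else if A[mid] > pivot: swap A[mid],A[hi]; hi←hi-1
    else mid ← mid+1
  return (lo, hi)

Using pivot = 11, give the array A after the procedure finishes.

pivot = 11; lo=0, mid=0, hi=7
A[mid]=15>11: swap A[0],A[7]; hi=6 → 2 14 11 8 7 4 3 15
A[mid]=2<11: swap A[0],A[0]; lo=1,mid=1 → 2 14 11 8 7 4 3 15
A[mid]=14>11: swap A[1],A[6]; hi=5 → 2 3 11 8 7 4 14 15
A[mid]=3<11: swap A[1],A[1]; lo=2,mid=2 → 2 3 11 8 7 4 14 15
A[mid]=11=11: mid=3
A[mid]=8<11: swap A[2],A[3]; lo=3,mid=4 → 2 3 8 11 7 4 14 15
A[mid]=7<11: swap A[3],A[4]; lo=4,mid=5 → 2 3 8 7 11 4 14 15
A[mid]=4<11: swap A[4],A[5]; lo=5,mid=6 → 2 3 8 7 4 11 14 15
end: lo=5, hi=5; A = 2 3 8 7 4 11 14 15

2 3 8 7 4 11 14 15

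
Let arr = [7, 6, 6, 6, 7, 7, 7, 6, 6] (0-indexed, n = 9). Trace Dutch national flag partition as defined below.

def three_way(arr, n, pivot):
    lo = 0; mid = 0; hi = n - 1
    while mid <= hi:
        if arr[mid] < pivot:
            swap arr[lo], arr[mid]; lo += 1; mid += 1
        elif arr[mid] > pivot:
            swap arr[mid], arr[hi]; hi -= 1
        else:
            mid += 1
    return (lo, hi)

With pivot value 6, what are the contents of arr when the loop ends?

lo=0 mid=0 hi=8
7>6: swap(0,8), hi=7 ⇒ [6, 6, 6, 6, 7, 7, 7, 6, 7]
6=6: mid=1
6=6: mid=2
6=6: mid=3
6=6: mid=4
7>6: swap(4,7), hi=6 ⇒ [6, 6, 6, 6, 6, 7, 7, 7, 7]
6=6: mid=5
7>6: swap(5,6), hi=5 ⇒ [6, 6, 6, 6, 6, 7, 7, 7, 7]
7>6: swap(5,5), hi=4 ⇒ [6, 6, 6, 6, 6, 7, 7, 7, 7]
done. lo=0 hi=4; arr=[6, 6, 6, 6, 6, 7, 7, 7, 7]

[6, 6, 6, 6, 6, 7, 7, 7, 7]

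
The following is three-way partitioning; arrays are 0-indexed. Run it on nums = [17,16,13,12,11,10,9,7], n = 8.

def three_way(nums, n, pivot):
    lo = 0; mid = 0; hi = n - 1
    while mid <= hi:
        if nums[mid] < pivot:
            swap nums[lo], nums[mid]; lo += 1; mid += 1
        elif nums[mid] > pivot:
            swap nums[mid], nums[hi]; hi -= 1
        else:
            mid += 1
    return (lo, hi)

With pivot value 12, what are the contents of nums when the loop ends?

[7,9,10,11,12,13,16,17]

lo=0 mid=0 hi=7
17>12: swap(0,7), hi=6 ⇒ [7,16,13,12,11,10,9,17]
7<12: swap(0,0), lo=1 mid=1 ⇒ [7,16,13,12,11,10,9,17]
16>12: swap(1,6), hi=5 ⇒ [7,9,13,12,11,10,16,17]
9<12: swap(1,1), lo=2 mid=2 ⇒ [7,9,13,12,11,10,16,17]
13>12: swap(2,5), hi=4 ⇒ [7,9,10,12,11,13,16,17]
10<12: swap(2,2), lo=3 mid=3 ⇒ [7,9,10,12,11,13,16,17]
12=12: mid=4
11<12: swap(3,4), lo=4 mid=5 ⇒ [7,9,10,11,12,13,16,17]
done. lo=4 hi=4; nums=[7,9,10,11,12,13,16,17]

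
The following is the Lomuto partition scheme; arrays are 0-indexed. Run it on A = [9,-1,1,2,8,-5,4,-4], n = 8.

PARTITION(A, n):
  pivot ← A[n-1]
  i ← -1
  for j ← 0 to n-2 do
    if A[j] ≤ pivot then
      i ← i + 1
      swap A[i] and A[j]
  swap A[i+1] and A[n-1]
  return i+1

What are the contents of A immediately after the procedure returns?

pivot=-4, i=-1
j=0: 9>-4, skip
j=1: -1>-4, skip
j=2: 1>-4, skip
j=3: 2>-4, skip
j=4: 8>-4, skip
j=5: -5≤-4, i=0, swap(0,5) ⇒ [-5,-1,1,2,8,9,4,-4]
j=6: 4>-4, skip
swap(1,7) ⇒ [-5,-4,1,2,8,9,4,-1]; return 1

[-5,-4,1,2,8,9,4,-1]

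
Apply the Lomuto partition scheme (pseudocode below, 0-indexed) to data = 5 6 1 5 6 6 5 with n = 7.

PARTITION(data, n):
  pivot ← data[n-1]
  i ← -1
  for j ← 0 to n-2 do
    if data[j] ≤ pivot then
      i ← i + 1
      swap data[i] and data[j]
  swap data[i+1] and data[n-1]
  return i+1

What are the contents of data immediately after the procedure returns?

5 1 5 5 6 6 6

pivot=5, i=-1
j=0: 5≤5, i=0, swap(0,0) ⇒ 5 6 1 5 6 6 5
j=1: 6>5, skip
j=2: 1≤5, i=1, swap(1,2) ⇒ 5 1 6 5 6 6 5
j=3: 5≤5, i=2, swap(2,3) ⇒ 5 1 5 6 6 6 5
j=4: 6>5, skip
j=5: 6>5, skip
swap(3,6) ⇒ 5 1 5 5 6 6 6; return 3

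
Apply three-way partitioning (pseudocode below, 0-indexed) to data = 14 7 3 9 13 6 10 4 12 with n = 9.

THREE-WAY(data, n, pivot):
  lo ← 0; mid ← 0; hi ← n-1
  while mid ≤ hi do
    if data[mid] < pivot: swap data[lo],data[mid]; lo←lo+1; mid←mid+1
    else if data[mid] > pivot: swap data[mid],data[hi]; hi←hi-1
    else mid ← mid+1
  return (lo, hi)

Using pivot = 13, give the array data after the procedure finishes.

pivot = 13; lo=0, mid=0, hi=8
data[mid]=14>13: swap data[0],data[8]; hi=7 → 12 7 3 9 13 6 10 4 14
data[mid]=12<13: swap data[0],data[0]; lo=1,mid=1 → 12 7 3 9 13 6 10 4 14
data[mid]=7<13: swap data[1],data[1]; lo=2,mid=2 → 12 7 3 9 13 6 10 4 14
data[mid]=3<13: swap data[2],data[2]; lo=3,mid=3 → 12 7 3 9 13 6 10 4 14
data[mid]=9<13: swap data[3],data[3]; lo=4,mid=4 → 12 7 3 9 13 6 10 4 14
data[mid]=13=13: mid=5
data[mid]=6<13: swap data[4],data[5]; lo=5,mid=6 → 12 7 3 9 6 13 10 4 14
data[mid]=10<13: swap data[5],data[6]; lo=6,mid=7 → 12 7 3 9 6 10 13 4 14
data[mid]=4<13: swap data[6],data[7]; lo=7,mid=8 → 12 7 3 9 6 10 4 13 14
end: lo=7, hi=7; data = 12 7 3 9 6 10 4 13 14

12 7 3 9 6 10 4 13 14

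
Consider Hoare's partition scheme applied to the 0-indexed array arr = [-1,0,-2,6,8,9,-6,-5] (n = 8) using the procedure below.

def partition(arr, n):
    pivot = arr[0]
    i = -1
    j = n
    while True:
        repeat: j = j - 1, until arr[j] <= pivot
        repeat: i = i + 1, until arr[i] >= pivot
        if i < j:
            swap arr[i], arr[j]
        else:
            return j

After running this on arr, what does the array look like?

pivot=-1
j stops at 7 (-5), i stops at 0 (-1); swap ⇒ [-5,0,-2,6,8,9,-6,-1]
j stops at 6 (-6), i stops at 1 (0); swap ⇒ [-5,-6,-2,6,8,9,0,-1]
j stops at 2, i stops at 3; i≥j ⇒ return 2. arr=[-5,-6,-2,6,8,9,0,-1]

[-5,-6,-2,6,8,9,0,-1]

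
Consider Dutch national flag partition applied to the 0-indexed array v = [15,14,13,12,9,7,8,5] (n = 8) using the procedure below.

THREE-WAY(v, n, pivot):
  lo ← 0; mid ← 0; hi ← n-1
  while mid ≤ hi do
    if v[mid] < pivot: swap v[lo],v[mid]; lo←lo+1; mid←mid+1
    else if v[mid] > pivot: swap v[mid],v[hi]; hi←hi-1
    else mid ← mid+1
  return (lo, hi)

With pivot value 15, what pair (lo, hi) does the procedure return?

pivot = 15; lo=0, mid=0, hi=7
v[mid]=15=15: mid=1
v[mid]=14<15: swap v[0],v[1]; lo=1,mid=2 → [14,15,13,12,9,7,8,5]
v[mid]=13<15: swap v[1],v[2]; lo=2,mid=3 → [14,13,15,12,9,7,8,5]
v[mid]=12<15: swap v[2],v[3]; lo=3,mid=4 → [14,13,12,15,9,7,8,5]
v[mid]=9<15: swap v[3],v[4]; lo=4,mid=5 → [14,13,12,9,15,7,8,5]
v[mid]=7<15: swap v[4],v[5]; lo=5,mid=6 → [14,13,12,9,7,15,8,5]
v[mid]=8<15: swap v[5],v[6]; lo=6,mid=7 → [14,13,12,9,7,8,15,5]
v[mid]=5<15: swap v[6],v[7]; lo=7,mid=8 → [14,13,12,9,7,8,5,15]
end: lo=7, hi=7; v = [14,13,12,9,7,8,5,15]

(7, 7)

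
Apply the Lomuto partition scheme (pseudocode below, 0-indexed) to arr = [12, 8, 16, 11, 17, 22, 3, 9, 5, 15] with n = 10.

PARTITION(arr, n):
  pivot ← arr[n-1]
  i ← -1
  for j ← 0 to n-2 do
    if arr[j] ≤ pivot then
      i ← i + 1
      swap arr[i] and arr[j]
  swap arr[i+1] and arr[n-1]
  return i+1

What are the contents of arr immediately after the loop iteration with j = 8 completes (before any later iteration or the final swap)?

[12, 8, 11, 3, 9, 5, 16, 17, 22, 15]

pivot = arr[9] = 15; i = -1
j=0: arr[0]=12 ≤ 15 → i=0, swap arr[0],arr[0] (no change) → [12, 8, 16, 11, 17, 22, 3, 9, 5, 15]
j=1: arr[1]=8 ≤ 15 → i=1, swap arr[1],arr[1] (no change) → [12, 8, 16, 11, 17, 22, 3, 9, 5, 15]
j=2: arr[2]=16 > 15 → no swap
j=3: arr[3]=11 ≤ 15 → i=2, swap arr[2],arr[3] → [12, 8, 11, 16, 17, 22, 3, 9, 5, 15]
j=4: arr[4]=17 > 15 → no swap
j=5: arr[5]=22 > 15 → no swap
j=6: arr[6]=3 ≤ 15 → i=3, swap arr[3],arr[6] → [12, 8, 11, 3, 17, 22, 16, 9, 5, 15]
j=7: arr[7]=9 ≤ 15 → i=4, swap arr[4],arr[7] → [12, 8, 11, 3, 9, 22, 16, 17, 5, 15]
j=8: arr[8]=5 ≤ 15 → i=5, swap arr[5],arr[8] → [12, 8, 11, 3, 9, 5, 16, 17, 22, 15]
(after j=8) arr = [12, 8, 11, 3, 9, 5, 16, 17, 22, 15]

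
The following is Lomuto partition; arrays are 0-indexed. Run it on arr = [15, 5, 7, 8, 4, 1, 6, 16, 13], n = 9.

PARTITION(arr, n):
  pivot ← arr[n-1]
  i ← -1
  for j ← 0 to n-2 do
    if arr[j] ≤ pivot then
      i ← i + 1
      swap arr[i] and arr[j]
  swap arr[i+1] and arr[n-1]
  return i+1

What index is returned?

pivot = arr[8] = 13; i = -1
j=0: arr[0]=15 > 13 → no swap
j=1: arr[1]=5 ≤ 13 → i=0, swap arr[0],arr[1] → [5, 15, 7, 8, 4, 1, 6, 16, 13]
j=2: arr[2]=7 ≤ 13 → i=1, swap arr[1],arr[2] → [5, 7, 15, 8, 4, 1, 6, 16, 13]
j=3: arr[3]=8 ≤ 13 → i=2, swap arr[2],arr[3] → [5, 7, 8, 15, 4, 1, 6, 16, 13]
j=4: arr[4]=4 ≤ 13 → i=3, swap arr[3],arr[4] → [5, 7, 8, 4, 15, 1, 6, 16, 13]
j=5: arr[5]=1 ≤ 13 → i=4, swap arr[4],arr[5] → [5, 7, 8, 4, 1, 15, 6, 16, 13]
j=6: arr[6]=6 ≤ 13 → i=5, swap arr[5],arr[6] → [5, 7, 8, 4, 1, 6, 15, 16, 13]
j=7: arr[7]=16 > 13 → no swap
final swap arr[6],arr[8] → [5, 7, 8, 4, 1, 6, 13, 16, 15]; return 6

6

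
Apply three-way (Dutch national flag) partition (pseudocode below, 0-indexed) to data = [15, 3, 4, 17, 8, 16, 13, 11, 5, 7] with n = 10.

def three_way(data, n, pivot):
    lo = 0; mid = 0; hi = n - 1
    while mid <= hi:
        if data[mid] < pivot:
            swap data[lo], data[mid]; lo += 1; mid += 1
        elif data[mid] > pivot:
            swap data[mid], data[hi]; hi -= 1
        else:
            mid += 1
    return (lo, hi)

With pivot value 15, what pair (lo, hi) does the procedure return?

pivot = 15; lo=0, mid=0, hi=9
data[mid]=15=15: mid=1
data[mid]=3<15: swap data[0],data[1]; lo=1,mid=2 → [3, 15, 4, 17, 8, 16, 13, 11, 5, 7]
data[mid]=4<15: swap data[1],data[2]; lo=2,mid=3 → [3, 4, 15, 17, 8, 16, 13, 11, 5, 7]
data[mid]=17>15: swap data[3],data[9]; hi=8 → [3, 4, 15, 7, 8, 16, 13, 11, 5, 17]
data[mid]=7<15: swap data[2],data[3]; lo=3,mid=4 → [3, 4, 7, 15, 8, 16, 13, 11, 5, 17]
data[mid]=8<15: swap data[3],data[4]; lo=4,mid=5 → [3, 4, 7, 8, 15, 16, 13, 11, 5, 17]
data[mid]=16>15: swap data[5],data[8]; hi=7 → [3, 4, 7, 8, 15, 5, 13, 11, 16, 17]
data[mid]=5<15: swap data[4],data[5]; lo=5,mid=6 → [3, 4, 7, 8, 5, 15, 13, 11, 16, 17]
data[mid]=13<15: swap data[5],data[6]; lo=6,mid=7 → [3, 4, 7, 8, 5, 13, 15, 11, 16, 17]
data[mid]=11<15: swap data[6],data[7]; lo=7,mid=8 → [3, 4, 7, 8, 5, 13, 11, 15, 16, 17]
end: lo=7, hi=7; data = [3, 4, 7, 8, 5, 13, 11, 15, 16, 17]

(7, 7)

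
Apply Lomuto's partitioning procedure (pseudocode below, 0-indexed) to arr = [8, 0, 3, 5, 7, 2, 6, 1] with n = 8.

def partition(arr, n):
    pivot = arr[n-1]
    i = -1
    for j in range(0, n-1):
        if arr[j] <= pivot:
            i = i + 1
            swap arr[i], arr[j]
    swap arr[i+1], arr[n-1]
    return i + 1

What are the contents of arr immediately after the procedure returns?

pivot = arr[7] = 1; i = -1
j=0: arr[0]=8 > 1 → no swap
j=1: arr[1]=0 ≤ 1 → i=0, swap arr[0],arr[1] → [0, 8, 3, 5, 7, 2, 6, 1]
j=2: arr[2]=3 > 1 → no swap
j=3: arr[3]=5 > 1 → no swap
j=4: arr[4]=7 > 1 → no swap
j=5: arr[5]=2 > 1 → no swap
j=6: arr[6]=6 > 1 → no swap
final swap arr[1],arr[7] → [0, 1, 3, 5, 7, 2, 6, 8]; return 1

[0, 1, 3, 5, 7, 2, 6, 8]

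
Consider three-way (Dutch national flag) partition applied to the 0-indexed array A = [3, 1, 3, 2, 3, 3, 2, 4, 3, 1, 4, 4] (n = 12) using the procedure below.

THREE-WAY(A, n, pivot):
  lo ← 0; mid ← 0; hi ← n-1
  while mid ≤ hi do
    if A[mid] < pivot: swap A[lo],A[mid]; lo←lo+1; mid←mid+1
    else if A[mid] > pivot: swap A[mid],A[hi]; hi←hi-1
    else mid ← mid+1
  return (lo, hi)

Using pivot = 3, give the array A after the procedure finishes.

lo=0 mid=0 hi=11
3=3: mid=1
1<3: swap(0,1), lo=1 mid=2 ⇒ [1, 3, 3, 2, 3, 3, 2, 4, 3, 1, 4, 4]
3=3: mid=3
2<3: swap(1,3), lo=2 mid=4 ⇒ [1, 2, 3, 3, 3, 3, 2, 4, 3, 1, 4, 4]
3=3: mid=5
3=3: mid=6
2<3: swap(2,6), lo=3 mid=7 ⇒ [1, 2, 2, 3, 3, 3, 3, 4, 3, 1, 4, 4]
4>3: swap(7,11), hi=10 ⇒ [1, 2, 2, 3, 3, 3, 3, 4, 3, 1, 4, 4]
4>3: swap(7,10), hi=9 ⇒ [1, 2, 2, 3, 3, 3, 3, 4, 3, 1, 4, 4]
4>3: swap(7,9), hi=8 ⇒ [1, 2, 2, 3, 3, 3, 3, 1, 3, 4, 4, 4]
1<3: swap(3,7), lo=4 mid=8 ⇒ [1, 2, 2, 1, 3, 3, 3, 3, 3, 4, 4, 4]
3=3: mid=9
done. lo=4 hi=8; A=[1, 2, 2, 1, 3, 3, 3, 3, 3, 4, 4, 4]

[1, 2, 2, 1, 3, 3, 3, 3, 3, 4, 4, 4]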